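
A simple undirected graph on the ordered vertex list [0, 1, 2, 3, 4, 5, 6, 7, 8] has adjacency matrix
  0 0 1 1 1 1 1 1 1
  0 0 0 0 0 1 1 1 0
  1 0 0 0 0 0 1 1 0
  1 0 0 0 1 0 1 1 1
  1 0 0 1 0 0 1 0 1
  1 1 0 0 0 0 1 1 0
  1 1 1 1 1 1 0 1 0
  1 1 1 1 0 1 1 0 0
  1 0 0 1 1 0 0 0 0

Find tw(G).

A width-3 tree decomposition is:
Bags: B1 = {0, 3, 6, 7}  B2 = {0, 5, 6, 7}  B3 = {0, 2, 6, 7}  B4 = {0, 3, 4, 6}  B5 = {0, 3, 4, 8}  B6 = {1, 5, 6, 7}
Tree: B1–B2, B1–B3, B1–B4, B4–B5, B2–B6
Every bag has size at most 4, so the width is 4 − 1 = 3 and tw(G) ≤ 3. Conversely, {0, 3, 4, 8} is a clique of size 4, and the vertices of any clique must share a bag in every tree decomposition; so some bag has ≥ 4 vertices and tw(G) ≥ 3. The upper and lower bounds meet at 3, so that is the treewidth.

3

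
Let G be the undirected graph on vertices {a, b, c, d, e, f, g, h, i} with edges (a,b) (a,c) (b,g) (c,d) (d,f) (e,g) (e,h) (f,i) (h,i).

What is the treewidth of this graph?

2

A width-2 tree decomposition is:
Bags: B1 = {b, e, g}  B2 = {b, e, h}  B3 = {b, h, i}  B4 = {b, f, i}  B5 = {b, d, f}  B6 = {b, c, d}  B7 = {a, b, c}
Tree: B1–B2, B2–B3, B3–B4, B4–B5, B5–B6, B6–B7
Each bag holds 3 vertices, so the decomposition has width 2, which upper-bounds the treewidth. Since b–g–e–h–i–f–d–c–a–b is a cycle in G, G is not acyclic. Forests are exactly the graphs of treewidth ≤ 1, so tw(G) ≥ 2. The upper and lower bounds meet at 2, so that is the treewidth.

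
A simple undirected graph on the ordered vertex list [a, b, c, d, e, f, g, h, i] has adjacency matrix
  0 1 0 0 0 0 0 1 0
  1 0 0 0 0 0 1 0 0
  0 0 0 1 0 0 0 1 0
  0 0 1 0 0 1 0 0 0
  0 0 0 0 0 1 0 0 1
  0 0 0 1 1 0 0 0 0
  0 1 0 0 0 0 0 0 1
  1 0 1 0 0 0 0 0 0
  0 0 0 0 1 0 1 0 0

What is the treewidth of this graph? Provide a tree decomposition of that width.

The largest bag has 3 vertices, giving width 2; this decomposition certifies tw(G) ≤ 2. The edges b–a–h–c–d–f–e–i–g–b form a cycle, so G is not a tree and its treewidth is at least 2. Therefore the treewidth is 2.

Treewidth 2.
Bags: B1 = {a, b, h}  B2 = {b, c, h}  B3 = {b, c, d}  B4 = {b, d, f}  B5 = {b, e, f}  B6 = {b, e, i}  B7 = {b, g, i}
Tree: B1–B2, B2–B3, B3–B4, B4–B5, B5–B6, B6–B7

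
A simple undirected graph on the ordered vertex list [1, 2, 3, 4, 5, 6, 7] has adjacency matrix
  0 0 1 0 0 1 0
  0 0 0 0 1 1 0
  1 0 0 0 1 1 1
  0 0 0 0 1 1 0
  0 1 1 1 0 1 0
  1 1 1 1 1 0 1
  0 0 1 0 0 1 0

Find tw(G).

A width-2 tree decomposition is:
Bags: B1 = {3, 5, 6}  B2 = {1, 3, 6}  B3 = {2, 5, 6}  B4 = {3, 6, 7}  B5 = {4, 5, 6}
Tree: B1–B2, B1–B3, B2–B4, B1–B5
The largest bag has 3 vertices, giving width 2; this decomposition certifies tw(G) ≤ 2. Conversely, {2, 5, 6} is a clique of size 3, and the vertices of any clique must share a bag in every tree decomposition; so some bag has ≥ 3 vertices and tw(G) ≥ 2. Combining the bounds, tw(G) = 2.

2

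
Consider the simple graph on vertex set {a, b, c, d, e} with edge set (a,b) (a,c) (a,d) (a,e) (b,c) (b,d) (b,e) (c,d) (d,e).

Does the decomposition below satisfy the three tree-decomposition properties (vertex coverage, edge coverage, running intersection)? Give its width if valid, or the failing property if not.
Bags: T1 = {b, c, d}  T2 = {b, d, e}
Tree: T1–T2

No — vertex a appears in no bag.

A tree decomposition must satisfy three properties: every vertex lies in some bag; for every edge, both endpoints lie together in some bag; and for every vertex, the bags containing it form a connected subtree. Here vertex a appears in no bag, so the decomposition is invalid.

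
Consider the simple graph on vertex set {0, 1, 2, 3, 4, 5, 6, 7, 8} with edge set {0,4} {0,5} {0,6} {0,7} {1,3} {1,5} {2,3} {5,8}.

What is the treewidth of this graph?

A width-1 tree decomposition is:
Bags: B1 = {0, 7}  B2 = {0, 5}  B3 = {0, 4}  B4 = {1, 5}  B5 = {1, 3}  B6 = {2, 3}  B7 = {0, 6}  B8 = {5, 8}
Tree: B1–B2, B1–B3, B2–B4, B4–B5, B5–B6, B2–B7, B4–B8
The largest bag has 2 vertices, giving width 1; this decomposition certifies tw(G) ≤ 1. G has an edge, so its treewidth is at least 1. Hence tw(G) = 1 exactly.

1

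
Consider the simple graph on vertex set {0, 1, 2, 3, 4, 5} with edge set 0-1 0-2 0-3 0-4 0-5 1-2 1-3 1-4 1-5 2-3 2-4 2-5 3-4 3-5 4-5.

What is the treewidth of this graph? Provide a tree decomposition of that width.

Treewidth 5.
One optimal decomposition is:
Bags: B1 = {0, 1, 2, 3, 4, 5}
Tree: (single bag)

A single bag containing all 6 vertices is trivially a valid decomposition of width 5. Conversely, {0, 1, 2, 3, 4, 5} is a clique of size 6, and the vertices of any clique must share a bag in every tree decomposition; so some bag has ≥ 6 vertices and tw(G) ≥ 5. Therefore the treewidth is 5.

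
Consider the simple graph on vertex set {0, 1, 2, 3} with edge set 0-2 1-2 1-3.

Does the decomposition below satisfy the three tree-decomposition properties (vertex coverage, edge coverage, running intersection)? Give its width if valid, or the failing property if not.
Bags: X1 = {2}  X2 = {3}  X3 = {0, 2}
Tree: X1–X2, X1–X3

No — vertex 1 appears in no bag.

A tree decomposition must satisfy three properties: every vertex lies in some bag; for every edge, both endpoints lie together in some bag; and for every vertex, the bags containing it form a connected subtree. Here vertex 1 appears in no bag, so the decomposition is invalid.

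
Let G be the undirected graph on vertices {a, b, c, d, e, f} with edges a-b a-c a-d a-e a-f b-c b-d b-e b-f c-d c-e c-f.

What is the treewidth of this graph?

3

A width-3 tree decomposition is:
Bags: B1 = {a, b, c, f}  B2 = {a, b, c, d}  B3 = {a, b, c, e}
Tree: B1–B2, B1–B3
Every bag has size at most 4, so the width is 4 − 1 = 3 and tw(G) ≤ 3. Conversely, {a, b, c, d} is a clique of size 4, and the vertices of any clique must share a bag in every tree decomposition; so some bag has ≥ 4 vertices and tw(G) ≥ 3. Combining the bounds, tw(G) = 3.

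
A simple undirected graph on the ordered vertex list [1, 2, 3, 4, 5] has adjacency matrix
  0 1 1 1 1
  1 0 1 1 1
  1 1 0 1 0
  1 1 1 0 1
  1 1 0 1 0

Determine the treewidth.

A width-3 tree decomposition is:
Bags: B1 = {1, 2, 4, 5}  B2 = {1, 2, 3, 4}
Tree: B1–B2
Every bag has size at most 4, so the width is 4 − 1 = 3 and tw(G) ≤ 3. On the other hand G contains the 4-clique {1, 2, 3, 4}. A clique must lie in a single bag of any decomposition, so no decomposition can have width below 3. Therefore the treewidth is 3.

3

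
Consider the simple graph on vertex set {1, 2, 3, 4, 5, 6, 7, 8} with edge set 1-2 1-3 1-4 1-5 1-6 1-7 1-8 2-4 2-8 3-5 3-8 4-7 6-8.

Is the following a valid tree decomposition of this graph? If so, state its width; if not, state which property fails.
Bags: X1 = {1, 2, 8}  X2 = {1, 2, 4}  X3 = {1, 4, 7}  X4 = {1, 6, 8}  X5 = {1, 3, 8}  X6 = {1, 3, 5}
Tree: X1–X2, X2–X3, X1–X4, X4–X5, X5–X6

Yes; width 2.

Every vertex of G appears in some bag (union = {1, 2, 3, 4, 5, 6, 7, 8}); every edge is covered by a bag; and for each vertex v the set of bags containing v is connected in the bag tree. The decomposition is therefore valid. The largest bag has 3 vertices, so the width is 2.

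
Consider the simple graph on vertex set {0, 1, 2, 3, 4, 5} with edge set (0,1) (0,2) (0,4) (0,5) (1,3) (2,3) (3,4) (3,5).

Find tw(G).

2

A width-2 tree decomposition is:
Bags: B1 = {0, 3, 4}  B2 = {0, 3, 5}  B3 = {0, 2, 3}  B4 = {0, 1, 3}
Tree: B1–B2, B2–B3, B3–B4
The largest bag has 3 vertices, giving width 2; this decomposition certifies tw(G) ≤ 2. For the lower bound, G contains the cycle 0–4–3–5–0, so G is not a forest; only forests have treewidth ≤ 1, hence tw(G) ≥ 2. Combining the bounds, tw(G) = 2.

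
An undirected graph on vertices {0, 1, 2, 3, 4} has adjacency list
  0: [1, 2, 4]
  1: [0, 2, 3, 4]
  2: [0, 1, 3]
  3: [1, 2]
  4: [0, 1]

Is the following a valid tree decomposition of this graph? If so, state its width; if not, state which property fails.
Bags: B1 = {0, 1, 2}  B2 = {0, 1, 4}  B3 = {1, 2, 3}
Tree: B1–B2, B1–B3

Every vertex of G appears in some bag (union = {0, 1, 2, 3, 4}); every edge is covered by a bag; and for each vertex v the set of bags containing v is connected in the bag tree. The decomposition is therefore valid. The largest bag has 3 vertices, so the width is 2.

Yes; width 2.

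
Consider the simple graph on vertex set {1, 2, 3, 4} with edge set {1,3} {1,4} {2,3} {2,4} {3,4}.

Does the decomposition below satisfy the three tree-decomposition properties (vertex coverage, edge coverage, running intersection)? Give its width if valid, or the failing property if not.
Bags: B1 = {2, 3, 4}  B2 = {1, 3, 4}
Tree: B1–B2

Yes; width 2.

Checking the three conditions: (i) the bags cover all of {1, 2, 3, 4}; (ii) for each edge, some bag contains both endpoints; (iii) the bags containing any fixed vertex form a subtree. All hold, so the decomposition is valid with width 3 − 1 = 2.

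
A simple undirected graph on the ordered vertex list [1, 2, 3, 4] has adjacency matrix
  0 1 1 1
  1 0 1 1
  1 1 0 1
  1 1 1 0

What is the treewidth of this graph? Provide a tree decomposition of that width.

With just one bag of size 4, the width is 4 − 1 = 3, so tw(G) ≤ 3. On the other hand G contains the 4-clique {1, 2, 3, 4}. A clique must lie in a single bag of any decomposition, so no decomposition can have width below 3. Hence tw(G) = 3 exactly.

Treewidth 3.
One optimal decomposition is:
Bags: B1 = {1, 2, 3, 4}
Tree: (single bag)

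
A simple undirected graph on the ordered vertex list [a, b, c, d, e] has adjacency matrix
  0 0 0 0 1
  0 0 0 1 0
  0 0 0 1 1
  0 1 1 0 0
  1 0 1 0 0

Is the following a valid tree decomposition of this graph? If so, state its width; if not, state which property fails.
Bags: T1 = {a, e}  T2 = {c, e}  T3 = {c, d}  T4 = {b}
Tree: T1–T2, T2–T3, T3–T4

No — edge (d,b) lies in no bag.

A tree decomposition must satisfy three properties: every vertex lies in some bag; for every edge, both endpoints lie together in some bag; and for every vertex, the bags containing it form a connected subtree. Here edge (d,b) lies in no bag, so the decomposition is invalid.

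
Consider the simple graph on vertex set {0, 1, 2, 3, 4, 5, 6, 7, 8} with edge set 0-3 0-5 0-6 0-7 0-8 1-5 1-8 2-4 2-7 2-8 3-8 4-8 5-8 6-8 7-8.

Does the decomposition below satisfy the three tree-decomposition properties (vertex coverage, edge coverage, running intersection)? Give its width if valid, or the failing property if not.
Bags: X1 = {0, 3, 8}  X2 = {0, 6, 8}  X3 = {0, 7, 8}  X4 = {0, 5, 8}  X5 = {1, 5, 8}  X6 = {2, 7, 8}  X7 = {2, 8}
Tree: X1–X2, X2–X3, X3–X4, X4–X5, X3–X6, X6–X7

A tree decomposition must satisfy three properties: every vertex lies in some bag; for every edge, both endpoints lie together in some bag; and for every vertex, the bags containing it form a connected subtree. Here vertex 4 appears in no bag, so the decomposition is invalid.

No — vertex 4 appears in no bag.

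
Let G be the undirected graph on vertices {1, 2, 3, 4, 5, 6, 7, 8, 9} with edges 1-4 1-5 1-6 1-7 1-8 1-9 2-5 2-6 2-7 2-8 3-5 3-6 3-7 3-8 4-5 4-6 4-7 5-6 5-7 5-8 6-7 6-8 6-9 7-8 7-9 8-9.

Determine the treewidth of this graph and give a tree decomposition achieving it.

Treewidth 4.
One such decomposition:
Bags: B1 = {2, 5, 6, 7, 8}  B2 = {1, 5, 6, 7, 8}  B3 = {1, 6, 7, 8, 9}  B4 = {1, 4, 5, 6, 7}  B5 = {3, 5, 6, 7, 8}
Tree: B1–B2, B2–B3, B2–B4, B2–B5

Each bag holds 5 vertices, so the decomposition has width 4, which upper-bounds the treewidth. Conversely, {1, 6, 7, 8, 9} is a clique of size 5, and the vertices of any clique must share a bag in every tree decomposition; so some bag has ≥ 5 vertices and tw(G) ≥ 4. The upper and lower bounds meet at 4, so that is the treewidth.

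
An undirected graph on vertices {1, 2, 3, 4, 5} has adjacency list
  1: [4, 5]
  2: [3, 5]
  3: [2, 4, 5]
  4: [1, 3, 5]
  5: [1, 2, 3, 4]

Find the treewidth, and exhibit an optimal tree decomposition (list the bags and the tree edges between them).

Treewidth 2.
One such decomposition:
Bags: B1 = {2, 3, 5}  B2 = {3, 4, 5}  B3 = {1, 4, 5}
Tree: B1–B2, B2–B3

Every bag has size at most 3, so the width is 3 − 1 = 2 and tw(G) ≤ 2. On the other hand G contains the 3-clique {1, 4, 5}. A clique must lie in a single bag of any decomposition, so no decomposition can have width below 2. The upper and lower bounds meet at 2, so that is the treewidth.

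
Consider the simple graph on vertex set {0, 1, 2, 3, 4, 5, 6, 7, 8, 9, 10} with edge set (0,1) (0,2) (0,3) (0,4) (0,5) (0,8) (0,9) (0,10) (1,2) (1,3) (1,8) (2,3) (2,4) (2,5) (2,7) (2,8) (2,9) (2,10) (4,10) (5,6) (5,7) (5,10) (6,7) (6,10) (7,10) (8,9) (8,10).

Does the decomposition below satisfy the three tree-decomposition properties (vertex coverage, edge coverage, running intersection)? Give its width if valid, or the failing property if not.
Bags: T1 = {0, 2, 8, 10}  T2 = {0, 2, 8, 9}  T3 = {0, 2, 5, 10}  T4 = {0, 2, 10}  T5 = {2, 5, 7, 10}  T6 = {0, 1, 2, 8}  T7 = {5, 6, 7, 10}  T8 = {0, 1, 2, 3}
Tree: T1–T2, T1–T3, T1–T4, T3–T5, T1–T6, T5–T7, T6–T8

No — vertex 4 appears in no bag.

A tree decomposition must satisfy three properties: every vertex lies in some bag; for every edge, both endpoints lie together in some bag; and for every vertex, the bags containing it form a connected subtree. Here vertex 4 appears in no bag, so the decomposition is invalid.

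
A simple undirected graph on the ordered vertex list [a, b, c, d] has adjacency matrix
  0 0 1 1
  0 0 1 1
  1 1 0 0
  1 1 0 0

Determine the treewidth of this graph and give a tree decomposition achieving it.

Treewidth 2.
Bags: B1 = {a, b, c}  B2 = {a, b, d}
Tree: B1–B2

Every bag has size at most 3, so the width is 3 − 1 = 2 and tw(G) ≤ 2. For the lower bound, G contains the cycle b–c–a–d–b, so G is not a forest; only forests have treewidth ≤ 1, hence tw(G) ≥ 2. Combining the bounds, tw(G) = 2.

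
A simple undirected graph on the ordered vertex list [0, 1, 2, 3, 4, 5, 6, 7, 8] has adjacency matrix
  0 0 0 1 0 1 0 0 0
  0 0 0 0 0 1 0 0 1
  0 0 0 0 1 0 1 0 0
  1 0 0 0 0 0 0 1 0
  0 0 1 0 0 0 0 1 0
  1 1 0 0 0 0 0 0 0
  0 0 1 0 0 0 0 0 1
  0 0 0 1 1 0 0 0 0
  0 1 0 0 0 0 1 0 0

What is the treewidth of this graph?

A width-2 tree decomposition is:
Bags: B1 = {1, 5, 8}  B2 = {5, 6, 8}  B3 = {2, 5, 6}  B4 = {2, 4, 5}  B5 = {4, 5, 7}  B6 = {3, 5, 7}  B7 = {0, 3, 5}
Tree: B1–B2, B2–B3, B3–B4, B4–B5, B5–B6, B6–B7
The largest bag has 3 vertices, giving width 2; this decomposition certifies tw(G) ≤ 2. For the lower bound, G contains the cycle 5–1–8–6–2–4–7–3–0–5, so G is not a forest; only forests have treewidth ≤ 1, hence tw(G) ≥ 2. Combining the bounds, tw(G) = 2.

2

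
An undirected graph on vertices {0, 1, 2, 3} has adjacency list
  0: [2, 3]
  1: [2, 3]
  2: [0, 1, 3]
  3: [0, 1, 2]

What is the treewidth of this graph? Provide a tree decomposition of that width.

Every bag has size at most 3, so the width is 3 − 1 = 2 and tw(G) ≤ 2. Conversely, {0, 2, 3} is a clique of size 3, and the vertices of any clique must share a bag in every tree decomposition; so some bag has ≥ 3 vertices and tw(G) ≥ 2. Therefore the treewidth is 2.

Treewidth 2.
One optimal decomposition is:
Bags: B1 = {1, 2, 3}  B2 = {0, 2, 3}
Tree: B1–B2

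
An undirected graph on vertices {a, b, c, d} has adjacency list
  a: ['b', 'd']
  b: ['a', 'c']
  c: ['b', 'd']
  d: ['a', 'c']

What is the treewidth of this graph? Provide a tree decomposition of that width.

Treewidth 2.
One such decomposition:
Bags: B1 = {a, c, d}  B2 = {a, b, c}
Tree: B1–B2

Each bag holds 3 vertices, so the decomposition has width 2, which upper-bounds the treewidth. Since c–d–a–b–c is a cycle in G, G is not acyclic. Forests are exactly the graphs of treewidth ≤ 1, so tw(G) ≥ 2. Therefore the treewidth is 2.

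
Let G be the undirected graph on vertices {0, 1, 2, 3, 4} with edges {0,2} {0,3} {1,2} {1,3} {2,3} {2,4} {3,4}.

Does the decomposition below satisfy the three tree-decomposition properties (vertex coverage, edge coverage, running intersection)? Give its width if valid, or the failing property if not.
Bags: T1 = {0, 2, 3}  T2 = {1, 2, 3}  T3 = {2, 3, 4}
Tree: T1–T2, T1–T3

Yes; width 2.

Checking the three conditions: (i) the bags cover all of {0, 1, 2, 3, 4}; (ii) for each edge, some bag contains both endpoints; (iii) the bags containing any fixed vertex form a subtree. All hold, so the decomposition is valid with width 3 − 1 = 2.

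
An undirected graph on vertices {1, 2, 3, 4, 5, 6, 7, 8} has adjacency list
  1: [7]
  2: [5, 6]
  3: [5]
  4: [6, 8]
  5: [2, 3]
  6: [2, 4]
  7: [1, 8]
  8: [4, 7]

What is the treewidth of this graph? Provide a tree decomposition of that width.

Treewidth 1.
One such decomposition:
Bags: B1 = {3, 5}  B2 = {2, 5}  B3 = {2, 6}  B4 = {4, 6}  B5 = {4, 8}  B6 = {7, 8}  B7 = {1, 7}
Tree: B1–B2, B2–B3, B3–B4, B4–B5, B5–B6, B6–B7

The largest bag has 2 vertices, giving width 1; this decomposition certifies tw(G) ≤ 1. Since G has at least one edge (e.g. 3–5), it is not an edgeless graph, so tw(G) ≥ 1. The upper and lower bounds meet at 1, so that is the treewidth.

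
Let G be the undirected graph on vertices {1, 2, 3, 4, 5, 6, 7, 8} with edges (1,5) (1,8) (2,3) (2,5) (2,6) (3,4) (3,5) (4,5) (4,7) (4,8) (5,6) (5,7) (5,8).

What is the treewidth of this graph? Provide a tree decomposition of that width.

Each bag holds 3 vertices, so the decomposition has width 2, which upper-bounds the treewidth. On the other hand G contains the 3-clique {1, 5, 8}. A clique must lie in a single bag of any decomposition, so no decomposition can have width below 2. Therefore the treewidth is 2.

Treewidth 2.
One such decomposition:
Bags: B1 = {2, 5, 6}  B2 = {2, 3, 5}  B3 = {3, 4, 5}  B4 = {4, 5, 7}  B5 = {4, 5, 8}  B6 = {1, 5, 8}
Tree: B1–B2, B2–B3, B3–B4, B4–B5, B5–B6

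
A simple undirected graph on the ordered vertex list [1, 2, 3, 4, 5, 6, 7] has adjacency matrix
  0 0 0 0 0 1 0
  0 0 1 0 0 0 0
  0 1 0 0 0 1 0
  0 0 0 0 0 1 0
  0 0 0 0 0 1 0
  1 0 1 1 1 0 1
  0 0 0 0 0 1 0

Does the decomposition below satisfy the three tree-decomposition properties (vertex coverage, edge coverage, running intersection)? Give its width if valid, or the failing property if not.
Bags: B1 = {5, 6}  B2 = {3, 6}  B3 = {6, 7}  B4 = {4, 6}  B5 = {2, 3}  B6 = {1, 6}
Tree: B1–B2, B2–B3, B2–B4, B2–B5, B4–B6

Checking the three conditions: (i) the bags cover all of {1, 2, 3, 4, 5, 6, 7}; (ii) for each edge, some bag contains both endpoints; (iii) the bags containing any fixed vertex form a subtree. All hold, so the decomposition is valid with width 2 − 1 = 1.

Yes; width 1.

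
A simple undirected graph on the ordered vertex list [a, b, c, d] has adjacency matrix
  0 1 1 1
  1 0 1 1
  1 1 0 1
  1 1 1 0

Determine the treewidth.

3

A width-3 tree decomposition is:
Bags: B1 = {a, b, c, d}
Tree: (single bag)
With just one bag of size 4, the width is 4 − 1 = 3, so tw(G) ≤ 3. Conversely, {a, b, c, d} is a clique of size 4, and the vertices of any clique must share a bag in every tree decomposition; so some bag has ≥ 4 vertices and tw(G) ≥ 3. The upper and lower bounds meet at 3, so that is the treewidth.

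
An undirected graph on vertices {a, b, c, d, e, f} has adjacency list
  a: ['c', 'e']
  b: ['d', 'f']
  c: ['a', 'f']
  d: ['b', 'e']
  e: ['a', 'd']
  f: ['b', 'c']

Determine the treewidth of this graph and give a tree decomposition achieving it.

Treewidth 2.
One optimal decomposition is:
Bags: B1 = {a, c, e}  B2 = {c, d, e}  B3 = {b, c, d}  B4 = {b, c, f}
Tree: B1–B2, B2–B3, B3–B4

Each bag holds 3 vertices, so the decomposition has width 2, which upper-bounds the treewidth. The edges c–a–e–d–b–f–c form a cycle, so G is not a tree and its treewidth is at least 2. Therefore the treewidth is 2.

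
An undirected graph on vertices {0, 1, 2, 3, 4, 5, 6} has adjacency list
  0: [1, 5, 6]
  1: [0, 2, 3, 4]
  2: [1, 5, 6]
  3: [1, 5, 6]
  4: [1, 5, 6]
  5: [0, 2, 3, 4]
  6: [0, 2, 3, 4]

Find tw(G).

3

A width-3 tree decomposition is:
Bags: B1 = {1, 4, 5, 6}  B2 = {1, 2, 5, 6}  B3 = {1, 3, 5, 6}  B4 = {0, 1, 5, 6}
Tree: B1–B2, B2–B3, B3–B4
Every bag has size at most 4, so the width is 4 − 1 = 3 and tw(G) ≤ 3. For the lower bound: the 4 vertex sets {4,5}, {1,2}, {6}, {3} are disjoint, each induces a connected subgraph, and every pair is joined by at least one edge of G. Contracting each set to a single vertex therefore yields K_{4} as a minor, and since treewidth is minor-monotone, tw(G) ≥ tw(K_{4}) = 3. Hence tw(G) = 3 exactly.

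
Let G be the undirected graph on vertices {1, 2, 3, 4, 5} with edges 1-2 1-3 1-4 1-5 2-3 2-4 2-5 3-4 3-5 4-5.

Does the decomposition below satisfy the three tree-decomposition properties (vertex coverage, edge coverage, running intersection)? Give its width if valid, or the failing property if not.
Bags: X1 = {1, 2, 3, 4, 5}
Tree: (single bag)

Yes; width 4.

Vertex coverage: the bags together contain {1, 2, 3, 4, 5}, the full vertex set. Edge coverage: each edge of G has both endpoints in at least one bag. Running intersection: for every vertex, the bags containing it form a connected subtree. All three properties hold, so this is a valid tree decomposition of width max|bag| − 1 = 4, and hence tw(G) ≤ 4.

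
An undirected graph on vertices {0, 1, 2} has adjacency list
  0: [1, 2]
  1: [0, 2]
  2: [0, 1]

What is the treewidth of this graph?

A width-2 tree decomposition is:
Bags: B1 = {0, 1, 2}
Tree: (single bag)
With just one bag of size 3, the width is 3 − 1 = 2, so tw(G) ≤ 2. On the other hand G contains the 3-clique {0, 1, 2}. A clique must lie in a single bag of any decomposition, so no decomposition can have width below 2. The upper and lower bounds meet at 2, so that is the treewidth.

2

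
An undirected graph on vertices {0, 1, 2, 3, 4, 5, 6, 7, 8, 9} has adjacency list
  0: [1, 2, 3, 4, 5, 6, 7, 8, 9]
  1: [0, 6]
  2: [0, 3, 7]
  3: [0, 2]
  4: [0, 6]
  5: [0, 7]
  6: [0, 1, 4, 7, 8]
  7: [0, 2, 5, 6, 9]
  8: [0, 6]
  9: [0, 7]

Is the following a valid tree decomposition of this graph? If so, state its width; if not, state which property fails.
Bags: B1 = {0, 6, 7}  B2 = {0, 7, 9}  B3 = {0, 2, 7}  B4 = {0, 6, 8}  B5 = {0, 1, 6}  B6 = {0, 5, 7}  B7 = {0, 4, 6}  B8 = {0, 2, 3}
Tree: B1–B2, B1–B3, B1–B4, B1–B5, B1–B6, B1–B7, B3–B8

Yes; width 2.

Vertex coverage: the bags together contain {0, 1, 2, 3, 4, 5, 6, 7, 8, 9}, the full vertex set. Edge coverage: each edge of G has both endpoints in at least one bag. Running intersection: for every vertex, the bags containing it form a connected subtree. All three properties hold, so this is a valid tree decomposition of width max|bag| − 1 = 2, and hence tw(G) ≤ 2.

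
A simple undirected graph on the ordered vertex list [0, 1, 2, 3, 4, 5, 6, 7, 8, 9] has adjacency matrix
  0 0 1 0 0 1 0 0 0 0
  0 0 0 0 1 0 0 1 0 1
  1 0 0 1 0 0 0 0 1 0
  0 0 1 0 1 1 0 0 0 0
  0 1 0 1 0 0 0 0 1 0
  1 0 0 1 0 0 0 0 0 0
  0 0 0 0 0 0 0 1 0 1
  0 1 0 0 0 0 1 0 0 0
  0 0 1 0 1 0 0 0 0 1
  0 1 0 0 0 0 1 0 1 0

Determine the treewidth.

2

A width-2 tree decomposition is:
Bags: B1 = {1, 6, 7}  B2 = {1, 6, 9}  B3 = {1, 4, 9}  B4 = {4, 8, 9}  B5 = {3, 4, 8}  B6 = {2, 3, 8}  B7 = {2, 3, 5}  B8 = {0, 2, 5}
Tree: B1–B2, B2–B3, B3–B4, B4–B5, B5–B6, B6–B7, B7–B8
Every bag has size at most 3, so the width is 3 − 1 = 2 and tw(G) ≤ 2. The edges 7–6–9–1–7 form a cycle, so G is not a tree and its treewidth is at least 2. Therefore the treewidth is 2.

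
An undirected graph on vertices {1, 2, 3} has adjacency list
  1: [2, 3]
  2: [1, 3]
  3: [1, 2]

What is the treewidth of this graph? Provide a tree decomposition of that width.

Treewidth 2.
One optimal decomposition is:
Bags: B1 = {1, 2, 3}
Tree: (single bag)

With just one bag of size 3, the width is 3 − 1 = 2, so tw(G) ≤ 2. Conversely, {1, 2, 3} is a clique of size 3, and the vertices of any clique must share a bag in every tree decomposition; so some bag has ≥ 3 vertices and tw(G) ≥ 2. Combining the bounds, tw(G) = 2.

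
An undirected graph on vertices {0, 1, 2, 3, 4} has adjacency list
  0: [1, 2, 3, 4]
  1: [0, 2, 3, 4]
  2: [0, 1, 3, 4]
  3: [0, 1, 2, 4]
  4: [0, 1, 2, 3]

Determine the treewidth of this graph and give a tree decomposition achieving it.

A single bag containing all 5 vertices is trivially a valid decomposition of width 4. For the lower bound, the 5 vertices {0, 1, 2, 3, 4} are pairwise adjacent, and any tree decomposition puts a clique entirely inside one bag — forcing width ≥ 4. The upper and lower bounds meet at 4, so that is the treewidth.

Treewidth 4.
One optimal decomposition is:
Bags: B1 = {0, 1, 2, 3, 4}
Tree: (single bag)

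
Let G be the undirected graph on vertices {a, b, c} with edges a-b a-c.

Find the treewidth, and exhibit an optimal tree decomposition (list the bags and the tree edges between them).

Treewidth 1.
Bags: B1 = {a, c}  B2 = {a, b}
Tree: B1–B2

Each bag holds 2 vertices, so the decomposition has width 1, which upper-bounds the treewidth. Any graph with an edge has treewidth ≥ 1, and G has the edge c–a. Hence tw(G) = 1 exactly.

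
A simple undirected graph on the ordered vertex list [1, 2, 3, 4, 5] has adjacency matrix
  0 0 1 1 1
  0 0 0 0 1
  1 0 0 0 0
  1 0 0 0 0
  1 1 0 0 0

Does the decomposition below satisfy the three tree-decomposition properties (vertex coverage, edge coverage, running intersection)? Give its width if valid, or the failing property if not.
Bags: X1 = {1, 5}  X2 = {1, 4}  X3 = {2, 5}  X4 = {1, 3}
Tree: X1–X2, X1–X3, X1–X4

Yes; width 1.

Vertex coverage: the bags together contain {1, 2, 3, 4, 5}, the full vertex set. Edge coverage: each edge of G has both endpoints in at least one bag. Running intersection: for every vertex, the bags containing it form a connected subtree. All three properties hold, so this is a valid tree decomposition of width max|bag| − 1 = 1, and hence tw(G) ≤ 1.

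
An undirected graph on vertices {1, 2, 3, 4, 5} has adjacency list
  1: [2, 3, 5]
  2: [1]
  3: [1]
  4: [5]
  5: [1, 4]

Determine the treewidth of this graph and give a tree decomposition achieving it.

Each bag holds 2 vertices, so the decomposition has width 1, which upper-bounds the treewidth. Since G has at least one edge (e.g. 1–2), it is not an edgeless graph, so tw(G) ≥ 1. Hence tw(G) = 1 exactly.

Treewidth 1.
One optimal decomposition is:
Bags: B1 = {1, 2}  B2 = {1, 5}  B3 = {4, 5}  B4 = {1, 3}
Tree: B1–B2, B2–B3, B1–B4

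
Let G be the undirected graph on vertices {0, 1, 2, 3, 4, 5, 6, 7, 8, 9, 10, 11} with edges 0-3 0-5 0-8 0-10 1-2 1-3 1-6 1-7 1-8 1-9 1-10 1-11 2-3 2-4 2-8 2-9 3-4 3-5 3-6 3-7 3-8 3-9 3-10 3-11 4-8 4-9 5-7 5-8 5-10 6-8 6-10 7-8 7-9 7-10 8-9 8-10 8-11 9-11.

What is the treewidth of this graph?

A width-4 tree decomposition is:
Bags: B1 = {2, 3, 4, 8, 9}  B2 = {1, 2, 3, 8, 9}  B3 = {1, 3, 8, 9, 11}  B4 = {1, 3, 7, 8, 9}  B5 = {1, 3, 7, 8, 10}  B6 = {3, 5, 7, 8, 10}  B7 = {0, 3, 5, 8, 10}  B8 = {1, 3, 6, 8, 10}
Tree: B1–B2, B2–B3, B2–B4, B4–B5, B5–B6, B6–B7, B5–B8
Every bag has size at most 5, so the width is 5 − 1 = 4 and tw(G) ≤ 4. Conversely, {0, 3, 5, 8, 10} is a clique of size 5, and the vertices of any clique must share a bag in every tree decomposition; so some bag has ≥ 5 vertices and tw(G) ≥ 4. Hence tw(G) = 4 exactly.

4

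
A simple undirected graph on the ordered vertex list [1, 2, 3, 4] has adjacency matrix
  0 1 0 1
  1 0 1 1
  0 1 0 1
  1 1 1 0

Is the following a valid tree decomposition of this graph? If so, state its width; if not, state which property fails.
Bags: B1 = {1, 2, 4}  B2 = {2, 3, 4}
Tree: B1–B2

Every vertex of G appears in some bag (union = {1, 2, 3, 4}); every edge is covered by a bag; and for each vertex v the set of bags containing v is connected in the bag tree. The decomposition is therefore valid. The largest bag has 3 vertices, so the width is 2.

Yes; width 2.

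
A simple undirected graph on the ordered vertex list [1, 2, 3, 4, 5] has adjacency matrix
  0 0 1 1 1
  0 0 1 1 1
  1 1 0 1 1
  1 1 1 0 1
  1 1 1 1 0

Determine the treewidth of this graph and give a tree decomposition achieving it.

The largest bag has 4 vertices, giving width 3; this decomposition certifies tw(G) ≤ 3. On the other hand G contains the 4-clique {1, 3, 4, 5}. A clique must lie in a single bag of any decomposition, so no decomposition can have width below 3. The upper and lower bounds meet at 3, so that is the treewidth.

Treewidth 3.
Bags: B1 = {1, 3, 4, 5}  B2 = {2, 3, 4, 5}
Tree: B1–B2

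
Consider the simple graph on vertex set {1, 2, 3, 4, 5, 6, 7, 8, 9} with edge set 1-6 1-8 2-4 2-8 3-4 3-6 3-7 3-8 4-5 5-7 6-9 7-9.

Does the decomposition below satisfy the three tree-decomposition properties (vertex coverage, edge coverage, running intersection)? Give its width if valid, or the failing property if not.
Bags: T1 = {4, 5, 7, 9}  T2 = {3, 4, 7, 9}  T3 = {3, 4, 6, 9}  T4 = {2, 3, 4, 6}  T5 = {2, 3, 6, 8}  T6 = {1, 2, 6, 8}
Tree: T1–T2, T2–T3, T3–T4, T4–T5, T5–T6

Yes; width 3.

Vertex coverage: the bags together contain {1, 2, 3, 4, 5, 6, 7, 8, 9}, the full vertex set. Edge coverage: each edge of G has both endpoints in at least one bag. Running intersection: for every vertex, the bags containing it form a connected subtree. All three properties hold, so this is a valid tree decomposition of width max|bag| − 1 = 3, and hence tw(G) ≤ 3.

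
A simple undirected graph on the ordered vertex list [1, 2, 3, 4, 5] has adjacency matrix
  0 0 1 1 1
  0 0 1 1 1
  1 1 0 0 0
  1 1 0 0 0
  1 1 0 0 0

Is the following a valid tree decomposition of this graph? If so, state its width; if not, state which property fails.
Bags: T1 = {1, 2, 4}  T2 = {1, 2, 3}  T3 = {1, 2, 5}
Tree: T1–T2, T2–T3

Every vertex of G appears in some bag (union = {1, 2, 3, 4, 5}); every edge is covered by a bag; and for each vertex v the set of bags containing v is connected in the bag tree. The decomposition is therefore valid. The largest bag has 3 vertices, so the width is 2.

Yes; width 2.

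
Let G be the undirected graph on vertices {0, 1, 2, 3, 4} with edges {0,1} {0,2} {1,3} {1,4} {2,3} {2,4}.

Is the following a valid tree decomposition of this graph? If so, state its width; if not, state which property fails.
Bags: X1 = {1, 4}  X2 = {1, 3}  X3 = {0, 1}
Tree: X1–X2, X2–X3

No — vertex 2 appears in no bag.

A tree decomposition must satisfy three properties: every vertex lies in some bag; for every edge, both endpoints lie together in some bag; and for every vertex, the bags containing it form a connected subtree. Here vertex 2 appears in no bag, so the decomposition is invalid.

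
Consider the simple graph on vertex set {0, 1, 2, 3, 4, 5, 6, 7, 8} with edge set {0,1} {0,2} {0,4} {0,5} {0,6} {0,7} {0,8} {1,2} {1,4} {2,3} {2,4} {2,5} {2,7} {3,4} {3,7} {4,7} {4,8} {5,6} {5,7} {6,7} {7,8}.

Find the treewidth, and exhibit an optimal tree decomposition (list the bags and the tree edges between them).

Treewidth 3.
One optimal decomposition is:
Bags: B1 = {0, 2, 4, 7}  B2 = {0, 2, 5, 7}  B3 = {0, 5, 6, 7}  B4 = {2, 3, 4, 7}  B5 = {0, 1, 2, 4}  B6 = {0, 4, 7, 8}
Tree: B1–B2, B2–B3, B1–B4, B1–B5, B1–B6

Every bag has size at most 4, so the width is 4 − 1 = 3 and tw(G) ≤ 3. On the other hand G contains the 4-clique {0, 1, 2, 4}. A clique must lie in a single bag of any decomposition, so no decomposition can have width below 3. Combining the bounds, tw(G) = 3.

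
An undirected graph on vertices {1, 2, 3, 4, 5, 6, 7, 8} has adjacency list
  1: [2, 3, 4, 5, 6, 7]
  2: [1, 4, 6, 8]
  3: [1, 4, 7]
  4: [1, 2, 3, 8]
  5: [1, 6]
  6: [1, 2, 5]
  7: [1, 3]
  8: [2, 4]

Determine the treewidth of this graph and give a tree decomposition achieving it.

Every bag has size at most 3, so the width is 3 − 1 = 2 and tw(G) ≤ 2. On the other hand G contains the 3-clique {2, 4, 8}. A clique must lie in a single bag of any decomposition, so no decomposition can have width below 2. Combining the bounds, tw(G) = 2.

Treewidth 2.
One optimal decomposition is:
Bags: B1 = {1, 2, 4}  B2 = {1, 3, 4}  B3 = {1, 3, 7}  B4 = {2, 4, 8}  B5 = {1, 2, 6}  B6 = {1, 5, 6}
Tree: B1–B2, B2–B3, B1–B4, B1–B5, B5–B6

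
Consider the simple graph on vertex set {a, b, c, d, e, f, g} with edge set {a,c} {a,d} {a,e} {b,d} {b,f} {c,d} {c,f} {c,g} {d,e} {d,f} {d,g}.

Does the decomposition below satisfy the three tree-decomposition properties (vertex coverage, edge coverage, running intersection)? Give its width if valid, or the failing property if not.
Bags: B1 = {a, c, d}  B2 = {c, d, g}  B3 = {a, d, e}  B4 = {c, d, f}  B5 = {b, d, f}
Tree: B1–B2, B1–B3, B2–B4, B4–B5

Yes; width 2.

Vertex coverage: the bags together contain {a, b, c, d, e, f, g}, the full vertex set. Edge coverage: each edge of G has both endpoints in at least one bag. Running intersection: for every vertex, the bags containing it form a connected subtree. All three properties hold, so this is a valid tree decomposition of width max|bag| − 1 = 2, and hence tw(G) ≤ 2.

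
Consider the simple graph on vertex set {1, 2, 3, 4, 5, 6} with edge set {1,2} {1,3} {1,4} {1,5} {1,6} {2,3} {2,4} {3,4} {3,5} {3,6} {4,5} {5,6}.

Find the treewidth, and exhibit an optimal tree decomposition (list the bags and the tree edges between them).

Treewidth 3.
One optimal decomposition is:
Bags: B1 = {1, 3, 5, 6}  B2 = {1, 3, 4, 5}  B3 = {1, 2, 3, 4}
Tree: B1–B2, B2–B3

Every bag has size at most 4, so the width is 4 − 1 = 3 and tw(G) ≤ 3. Conversely, {1, 2, 3, 4} is a clique of size 4, and the vertices of any clique must share a bag in every tree decomposition; so some bag has ≥ 4 vertices and tw(G) ≥ 3. Hence tw(G) = 3 exactly.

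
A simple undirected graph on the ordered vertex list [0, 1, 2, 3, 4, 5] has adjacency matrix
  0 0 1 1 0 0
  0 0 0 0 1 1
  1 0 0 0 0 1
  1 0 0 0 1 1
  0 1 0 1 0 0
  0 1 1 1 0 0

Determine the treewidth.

A width-2 tree decomposition is:
Bags: B1 = {1, 4, 5}  B2 = {3, 4, 5}  B3 = {2, 3, 5}  B4 = {0, 2, 3}
Tree: B1–B2, B2–B3, B3–B4
The largest bag has 3 vertices, giving width 2; this decomposition certifies tw(G) ≤ 2. For the lower bound, G contains the cycle 1–4–3–5–1, so G is not a forest; only forests have treewidth ≤ 1, hence tw(G) ≥ 2. Combining the bounds, tw(G) = 2.

2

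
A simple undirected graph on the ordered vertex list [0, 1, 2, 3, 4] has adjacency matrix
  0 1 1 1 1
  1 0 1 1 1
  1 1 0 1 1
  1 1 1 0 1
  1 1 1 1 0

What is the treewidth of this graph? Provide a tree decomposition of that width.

Treewidth 4.
Bags: B1 = {0, 1, 2, 3, 4}
Tree: (single bag)

A single bag containing all 5 vertices is trivially a valid decomposition of width 4. For the lower bound, the 5 vertices {0, 1, 2, 3, 4} are pairwise adjacent, and any tree decomposition puts a clique entirely inside one bag — forcing width ≥ 4. The upper and lower bounds meet at 4, so that is the treewidth.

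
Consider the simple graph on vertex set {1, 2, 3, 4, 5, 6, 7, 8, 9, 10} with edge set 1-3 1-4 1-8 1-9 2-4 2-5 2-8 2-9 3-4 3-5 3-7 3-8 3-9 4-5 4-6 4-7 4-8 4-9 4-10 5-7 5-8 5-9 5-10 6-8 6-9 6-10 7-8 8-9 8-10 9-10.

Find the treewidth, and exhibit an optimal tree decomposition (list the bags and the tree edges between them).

Each bag holds 5 vertices, so the decomposition has width 4, which upper-bounds the treewidth. Conversely, {1, 3, 4, 8, 9} is a clique of size 5, and the vertices of any clique must share a bag in every tree decomposition; so some bag has ≥ 5 vertices and tw(G) ≥ 4. Therefore the treewidth is 4.

Treewidth 4.
Bags: B1 = {3, 4, 5, 8, 9}  B2 = {4, 5, 8, 9, 10}  B3 = {4, 6, 8, 9, 10}  B4 = {1, 3, 4, 8, 9}  B5 = {2, 4, 5, 8, 9}  B6 = {3, 4, 5, 7, 8}
Tree: B1–B2, B2–B3, B1–B4, B2–B5, B1–B6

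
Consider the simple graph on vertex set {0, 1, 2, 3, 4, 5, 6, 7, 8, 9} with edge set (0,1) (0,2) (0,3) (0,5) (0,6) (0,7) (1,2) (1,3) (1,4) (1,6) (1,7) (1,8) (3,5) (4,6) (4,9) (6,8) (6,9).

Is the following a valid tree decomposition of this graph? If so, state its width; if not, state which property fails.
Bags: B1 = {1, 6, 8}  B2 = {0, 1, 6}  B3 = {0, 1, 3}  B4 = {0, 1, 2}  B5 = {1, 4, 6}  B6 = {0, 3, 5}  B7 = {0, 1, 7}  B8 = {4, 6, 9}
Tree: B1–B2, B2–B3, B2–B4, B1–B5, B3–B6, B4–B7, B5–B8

Every vertex of G appears in some bag (union = {0, 1, 2, 3, 4, 5, 6, 7, 8, 9}); every edge is covered by a bag; and for each vertex v the set of bags containing v is connected in the bag tree. The decomposition is therefore valid. The largest bag has 3 vertices, so the width is 2.

Yes; width 2.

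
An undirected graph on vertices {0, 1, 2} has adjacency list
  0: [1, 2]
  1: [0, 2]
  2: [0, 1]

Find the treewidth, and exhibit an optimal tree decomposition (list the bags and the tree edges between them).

With just one bag of size 3, the width is 3 − 1 = 2, so tw(G) ≤ 2. On the other hand G contains the 3-clique {0, 1, 2}. A clique must lie in a single bag of any decomposition, so no decomposition can have width below 2. Therefore the treewidth is 2.

Treewidth 2.
One optimal decomposition is:
Bags: B1 = {0, 1, 2}
Tree: (single bag)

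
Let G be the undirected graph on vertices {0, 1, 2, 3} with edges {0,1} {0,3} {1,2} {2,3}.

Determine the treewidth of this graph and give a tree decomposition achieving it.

Every bag has size at most 3, so the width is 3 − 1 = 2 and tw(G) ≤ 2. Since 2–1–0–3–2 is a cycle in G, G is not acyclic. Forests are exactly the graphs of treewidth ≤ 1, so tw(G) ≥ 2. Combining the bounds, tw(G) = 2.

Treewidth 2.
Bags: B1 = {0, 1, 2}  B2 = {0, 2, 3}
Tree: B1–B2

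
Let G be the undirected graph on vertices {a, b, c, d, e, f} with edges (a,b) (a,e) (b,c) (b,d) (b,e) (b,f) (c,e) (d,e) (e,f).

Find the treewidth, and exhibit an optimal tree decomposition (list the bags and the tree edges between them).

Every bag has size at most 3, so the width is 3 − 1 = 2 and tw(G) ≤ 2. On the other hand G contains the 3-clique {b, d, e}. A clique must lie in a single bag of any decomposition, so no decomposition can have width below 2. Hence tw(G) = 2 exactly.

Treewidth 2.
Bags: B1 = {b, e, f}  B2 = {b, d, e}  B3 = {b, c, e}  B4 = {a, b, e}
Tree: B1–B2, B2–B3, B2–B4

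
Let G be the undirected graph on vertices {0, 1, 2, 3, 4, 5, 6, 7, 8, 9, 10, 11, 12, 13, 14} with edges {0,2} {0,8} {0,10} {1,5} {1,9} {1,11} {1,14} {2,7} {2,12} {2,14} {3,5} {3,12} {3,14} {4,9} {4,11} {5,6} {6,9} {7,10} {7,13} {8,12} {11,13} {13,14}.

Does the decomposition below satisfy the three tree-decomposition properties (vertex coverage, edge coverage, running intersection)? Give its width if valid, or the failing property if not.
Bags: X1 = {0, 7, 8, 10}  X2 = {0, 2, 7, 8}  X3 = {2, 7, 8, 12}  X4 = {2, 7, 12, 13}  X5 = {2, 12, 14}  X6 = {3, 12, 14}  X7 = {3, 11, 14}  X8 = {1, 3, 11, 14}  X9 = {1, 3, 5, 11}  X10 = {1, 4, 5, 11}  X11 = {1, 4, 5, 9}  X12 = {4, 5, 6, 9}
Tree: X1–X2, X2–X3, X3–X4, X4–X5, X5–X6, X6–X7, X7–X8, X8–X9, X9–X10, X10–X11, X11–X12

No — edge (13,14) lies in no bag.

A tree decomposition must satisfy three properties: every vertex lies in some bag; for every edge, both endpoints lie together in some bag; and for every vertex, the bags containing it form a connected subtree. Here edge (13,14) lies in no bag, so the decomposition is invalid.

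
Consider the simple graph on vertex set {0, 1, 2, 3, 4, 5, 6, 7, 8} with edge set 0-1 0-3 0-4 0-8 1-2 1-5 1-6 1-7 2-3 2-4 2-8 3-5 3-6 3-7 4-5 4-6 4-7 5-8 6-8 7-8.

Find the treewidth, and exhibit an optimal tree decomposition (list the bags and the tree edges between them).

Treewidth 4.
Bags: B1 = {1, 3, 4, 5, 8}  B2 = {1, 3, 4, 6, 8}  B3 = {1, 2, 3, 4, 8}  B4 = {1, 3, 4, 7, 8}  B5 = {0, 1, 3, 4, 8}
Tree: B1–B2, B2–B3, B3–B4, B4–B5

Every bag has size at most 5, so the width is 5 − 1 = 4 and tw(G) ≤ 4. For the lower bound: the 5 vertex sets {3,5}, {4,6}, {1,2}, {8}, {7} are disjoint, each induces a connected subgraph, and every pair is joined by at least one edge of G. Contracting each set to a single vertex therefore yields K_{5} as a minor, and since treewidth is minor-monotone, tw(G) ≥ tw(K_{5}) = 4. Hence tw(G) = 4 exactly.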